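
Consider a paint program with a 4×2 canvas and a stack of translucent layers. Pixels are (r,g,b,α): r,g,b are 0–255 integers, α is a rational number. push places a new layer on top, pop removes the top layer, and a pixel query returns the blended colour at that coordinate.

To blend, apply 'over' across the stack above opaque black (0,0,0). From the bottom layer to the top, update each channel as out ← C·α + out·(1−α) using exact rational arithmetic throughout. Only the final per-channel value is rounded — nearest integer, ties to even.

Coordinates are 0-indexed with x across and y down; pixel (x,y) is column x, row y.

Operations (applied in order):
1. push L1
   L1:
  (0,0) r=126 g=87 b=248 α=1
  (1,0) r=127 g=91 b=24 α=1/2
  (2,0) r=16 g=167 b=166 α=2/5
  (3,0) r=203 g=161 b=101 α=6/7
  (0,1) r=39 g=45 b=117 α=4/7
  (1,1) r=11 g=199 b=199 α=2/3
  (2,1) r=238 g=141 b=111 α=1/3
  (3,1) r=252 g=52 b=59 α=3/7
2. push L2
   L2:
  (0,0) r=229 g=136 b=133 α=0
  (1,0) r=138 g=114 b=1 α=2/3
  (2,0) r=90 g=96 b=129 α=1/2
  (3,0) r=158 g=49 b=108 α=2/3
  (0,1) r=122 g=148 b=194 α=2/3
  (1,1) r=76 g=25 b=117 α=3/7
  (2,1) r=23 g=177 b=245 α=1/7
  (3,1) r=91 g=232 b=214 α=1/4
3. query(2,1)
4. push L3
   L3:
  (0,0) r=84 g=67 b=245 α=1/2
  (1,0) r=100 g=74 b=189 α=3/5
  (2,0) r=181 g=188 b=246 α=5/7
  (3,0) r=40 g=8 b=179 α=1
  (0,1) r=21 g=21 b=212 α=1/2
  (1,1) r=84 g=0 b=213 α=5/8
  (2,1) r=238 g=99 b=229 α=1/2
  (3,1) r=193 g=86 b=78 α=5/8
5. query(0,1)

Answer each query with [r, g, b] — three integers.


(2,1) stack=L1,L2; from [0,0,0]:
L1 α=1/3: [238/3, 47, 37]
L2 α=1/7: [499/7, 459/7, 467/7]
rounded: [71, 66, 67]

at x=0,y=1 over L1,L2,L3:
L1 α=4/7: [156/7, 180/7, 468/7]
L2 α=2/3: [1864/21, 2252/21, 3184/21]
L3 α=1/2: [2305/42, 2693/42, 3818/21]
= [55, 64, 182]


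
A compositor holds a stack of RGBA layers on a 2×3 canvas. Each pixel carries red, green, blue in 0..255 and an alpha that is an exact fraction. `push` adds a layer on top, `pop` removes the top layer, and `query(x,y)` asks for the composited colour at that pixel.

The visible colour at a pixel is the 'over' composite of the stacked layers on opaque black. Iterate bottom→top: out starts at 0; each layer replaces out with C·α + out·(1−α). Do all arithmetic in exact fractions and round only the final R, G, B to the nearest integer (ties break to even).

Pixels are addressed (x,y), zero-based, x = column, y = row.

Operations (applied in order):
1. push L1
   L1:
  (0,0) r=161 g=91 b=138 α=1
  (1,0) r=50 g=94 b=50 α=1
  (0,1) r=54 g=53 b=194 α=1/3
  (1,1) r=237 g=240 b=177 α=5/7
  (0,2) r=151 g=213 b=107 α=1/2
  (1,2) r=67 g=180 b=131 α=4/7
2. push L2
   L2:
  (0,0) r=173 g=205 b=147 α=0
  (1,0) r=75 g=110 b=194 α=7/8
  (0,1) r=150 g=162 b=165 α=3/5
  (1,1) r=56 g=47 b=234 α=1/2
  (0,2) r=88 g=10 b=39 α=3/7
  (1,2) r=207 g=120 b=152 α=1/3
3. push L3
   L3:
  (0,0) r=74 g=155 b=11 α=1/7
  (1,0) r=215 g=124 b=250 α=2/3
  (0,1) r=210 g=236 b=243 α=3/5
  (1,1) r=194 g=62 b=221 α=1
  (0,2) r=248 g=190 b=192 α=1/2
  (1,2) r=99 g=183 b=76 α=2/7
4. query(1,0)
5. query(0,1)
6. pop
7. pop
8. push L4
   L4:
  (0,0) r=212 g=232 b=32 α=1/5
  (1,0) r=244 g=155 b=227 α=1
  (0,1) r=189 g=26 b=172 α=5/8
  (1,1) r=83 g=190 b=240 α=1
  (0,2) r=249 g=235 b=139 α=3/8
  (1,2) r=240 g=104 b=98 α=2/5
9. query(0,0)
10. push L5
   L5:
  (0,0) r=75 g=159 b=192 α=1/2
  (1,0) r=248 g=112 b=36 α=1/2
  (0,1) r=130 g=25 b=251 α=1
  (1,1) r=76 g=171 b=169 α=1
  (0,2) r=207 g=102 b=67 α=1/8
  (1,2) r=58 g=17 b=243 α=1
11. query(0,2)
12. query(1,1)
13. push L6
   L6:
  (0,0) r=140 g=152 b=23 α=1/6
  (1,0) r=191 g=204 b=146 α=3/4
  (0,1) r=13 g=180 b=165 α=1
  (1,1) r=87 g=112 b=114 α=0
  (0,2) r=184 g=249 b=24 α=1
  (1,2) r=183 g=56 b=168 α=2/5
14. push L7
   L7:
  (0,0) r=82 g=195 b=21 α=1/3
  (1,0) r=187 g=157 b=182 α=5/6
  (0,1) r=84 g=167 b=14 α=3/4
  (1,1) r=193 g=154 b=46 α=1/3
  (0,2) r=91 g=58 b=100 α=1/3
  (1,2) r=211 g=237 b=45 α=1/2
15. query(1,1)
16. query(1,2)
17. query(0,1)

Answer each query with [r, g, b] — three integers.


query (1,0) [L1,L2,L3] — begin 0,0,0
after L1 α=1: [50, 94, 50]
after L2 α=7/8: [575/8, 108, 176]
after L3 α=2/3: [4015/24, 356/3, 676/3]
rounded: [167, 119, 225]

query (0,1) [L1,L2,L3] — begin 0,0,0
L1 α=1/3: [18, 53/3, 194/3]
L2 α=3/5: [486/5, 1564/15, 1873/15]
L3 α=3/5: [4122/25, 13748/75, 14681/75]
→ [165, 183, 196]

query (0,0) [L1,L4] — begin 0,0,0
+L1 (α=1) → [161, 91, 138]
+L4 (α=1/5) → [856/5, 596/5, 584/5]
→ [171, 119, 117]

at x=0,y=2 over L1,L4,L5:
after L1 α=1/2: [151/2, 213/2, 107/2]
after L4 α=3/8: [2249/16, 2475/16, 1369/16]
after L5 α=1/8: [19055/128, 18957/128, 10655/128]
= [149, 148, 83]

(1,1) stack=L1,L4,L5; from [0,0,0]:
L1 α=5/7: [1185/7, 1200/7, 885/7]
L4 α=1: [83, 190, 240]
L5 α=1: [76, 171, 169]
= [76, 171, 169]

(1,1) stack=L1,L4,L5,L6,L7; from [0,0,0]:
after L1 α=5/7: [1185/7, 1200/7, 885/7]
after L4 α=1: [83, 190, 240]
after L5 α=1: [76, 171, 169]
after L6 α=0: [76, 171, 169]
after L7 α=1/3: [115, 496/3, 128]
= [115, 165, 128]

at x=1,y=2 over L1,L4,L5,L6,L7:
after L1 α=4/7: [268/7, 720/7, 524/7]
after L4 α=2/5: [4164/35, 3616/35, 2944/35]
after L5 α=1: [58, 17, 243]
after L6 α=2/5: [108, 163/5, 213]
after L7 α=1/2: [319/2, 674/5, 129]
= [160, 135, 129]

query (0,1) [L1,L4,L5,L6,L7] — begin 0,0,0
+L1 (α=1/3) → [18, 53/3, 194/3]
+L4 (α=5/8) → [999/8, 183/8, 527/4]
+L5 (α=1) → [130, 25, 251]
+L6 (α=1) → [13, 180, 165]
+L7 (α=3/4) → [265/4, 681/4, 207/4]
→ [66, 170, 52]


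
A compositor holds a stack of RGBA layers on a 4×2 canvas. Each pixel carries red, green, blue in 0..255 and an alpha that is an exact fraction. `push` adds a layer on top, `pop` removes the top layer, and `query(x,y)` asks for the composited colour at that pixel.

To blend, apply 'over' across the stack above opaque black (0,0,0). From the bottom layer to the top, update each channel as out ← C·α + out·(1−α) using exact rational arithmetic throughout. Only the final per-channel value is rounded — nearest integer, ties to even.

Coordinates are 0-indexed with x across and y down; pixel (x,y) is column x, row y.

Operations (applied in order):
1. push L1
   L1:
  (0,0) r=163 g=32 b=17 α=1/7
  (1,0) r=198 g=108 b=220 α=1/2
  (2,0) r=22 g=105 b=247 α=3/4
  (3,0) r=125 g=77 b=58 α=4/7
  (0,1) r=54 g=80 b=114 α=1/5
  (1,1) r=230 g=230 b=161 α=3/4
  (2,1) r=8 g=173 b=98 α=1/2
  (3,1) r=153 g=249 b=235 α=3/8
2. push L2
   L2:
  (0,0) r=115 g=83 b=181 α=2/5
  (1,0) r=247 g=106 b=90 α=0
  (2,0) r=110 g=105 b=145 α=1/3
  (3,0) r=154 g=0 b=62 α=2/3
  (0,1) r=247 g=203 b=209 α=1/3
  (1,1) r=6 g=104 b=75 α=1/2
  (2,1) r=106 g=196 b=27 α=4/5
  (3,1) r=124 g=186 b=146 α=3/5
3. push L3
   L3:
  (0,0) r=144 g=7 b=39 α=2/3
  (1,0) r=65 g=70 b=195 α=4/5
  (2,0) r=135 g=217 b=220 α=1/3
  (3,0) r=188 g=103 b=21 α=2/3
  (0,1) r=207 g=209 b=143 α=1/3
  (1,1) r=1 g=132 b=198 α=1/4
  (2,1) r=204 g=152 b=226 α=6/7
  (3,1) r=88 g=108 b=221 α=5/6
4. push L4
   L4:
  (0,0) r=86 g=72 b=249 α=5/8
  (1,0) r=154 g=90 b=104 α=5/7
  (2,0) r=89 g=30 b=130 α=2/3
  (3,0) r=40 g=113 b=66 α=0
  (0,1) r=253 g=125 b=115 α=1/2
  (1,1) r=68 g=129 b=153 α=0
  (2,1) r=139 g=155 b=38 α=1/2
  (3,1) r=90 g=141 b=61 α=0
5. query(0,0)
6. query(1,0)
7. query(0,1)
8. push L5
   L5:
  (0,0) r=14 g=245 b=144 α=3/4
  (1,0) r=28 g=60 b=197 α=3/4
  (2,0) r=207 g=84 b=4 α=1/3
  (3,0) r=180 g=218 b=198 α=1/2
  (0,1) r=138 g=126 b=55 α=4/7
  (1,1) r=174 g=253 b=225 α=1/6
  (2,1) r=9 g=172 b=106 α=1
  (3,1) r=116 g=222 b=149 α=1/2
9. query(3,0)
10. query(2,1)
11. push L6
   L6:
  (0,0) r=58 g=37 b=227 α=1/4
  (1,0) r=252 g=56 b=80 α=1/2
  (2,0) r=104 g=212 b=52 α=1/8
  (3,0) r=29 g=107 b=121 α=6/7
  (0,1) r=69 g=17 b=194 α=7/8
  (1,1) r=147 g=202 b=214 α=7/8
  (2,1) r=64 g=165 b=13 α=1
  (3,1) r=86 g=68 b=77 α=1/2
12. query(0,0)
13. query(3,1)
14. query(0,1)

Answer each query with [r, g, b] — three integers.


at x=0,y=0 over L1,L2,L3,L4:
+L1 (α=1/7) → [163/7, 32/7, 17/7]
+L2 (α=2/5) → [2099/35, 1258/35, 517/7]
+L3 (α=2/3) → [12179/105, 1748/105, 1063/21]
+L4 (α=5/8) → [27229/280, 3587/70, 4889/28]
→ [97, 51, 175]

query (1,0) [L1,L2,L3,L4] — begin 0,0,0
after L1 α=1/2: [99, 54, 110]
after L2 α=0: [99, 54, 110]
after L3 α=4/5: [359/5, 334/5, 178]
after L4 α=5/7: [4568/35, 2918/35, 876/7]
= [131, 83, 125]

at x=0,y=1 over L1,L2,L3,L4:
L1 α=1/5: [54/5, 16, 114/5]
L2 α=1/3: [1343/15, 235/3, 1273/15]
L3 α=1/3: [5791/45, 1097/9, 4691/45]
L4 α=1/2: [8588/45, 1111/9, 4933/45]
→ [191, 123, 110]

(3,0) stack=L1,L2,L3,L4,L5; from [0,0,0]:
L1 α=4/7: [500/7, 44, 232/7]
L2 α=2/3: [2656/21, 44/3, 1100/21]
L3 α=2/3: [10552/63, 662/9, 1982/63]
L4 α=0: [10552/63, 662/9, 1982/63]
L5 α=1/2: [10946/63, 1312/9, 7228/63]
rounded: [174, 146, 115]

at x=2,y=1 over L1,L2,L3,L4,L5:
+L1 (α=1/2) → [4, 173/2, 49]
+L2 (α=4/5) → [428/5, 1741/10, 157/5]
+L3 (α=6/7) → [6548/35, 10861/70, 991/5]
+L4 (α=1/2) → [11413/70, 21711/140, 1181/10]
+L5 (α=1) → [9, 172, 106]
→ [9, 172, 106]

at x=0,y=0 over L1,L2,L3,L4,L5,L6:
L1 α=1/7: [163/7, 32/7, 17/7]
L2 α=2/5: [2099/35, 1258/35, 517/7]
L3 α=2/3: [12179/105, 1748/105, 1063/21]
L4 α=5/8: [27229/280, 3587/70, 4889/28]
L5 α=3/4: [38989/1120, 55037/280, 16985/112]
L6 α=1/4: [181927/4480, 175471/1120, 76379/448]
→ [41, 157, 170]

query (3,1) [L1,L2,L3,L4,L5,L6] — begin 0,0,0
L1 α=3/8: [459/8, 747/8, 705/8]
L2 α=3/5: [1947/20, 2979/20, 2457/20]
L3 α=5/6: [10747/120, 4593/40, 24557/120]
L4 α=0: [10747/120, 4593/40, 24557/120]
L5 α=1/2: [24667/240, 13473/80, 42437/240]
L6 α=1/2: [45307/480, 18913/160, 60917/480]
= [94, 118, 127]

at x=0,y=1 over L1,L2,L3,L4,L5,L6:
after L1 α=1/5: [54/5, 16, 114/5]
after L2 α=1/3: [1343/15, 235/3, 1273/15]
after L3 α=1/3: [5791/45, 1097/9, 4691/45]
after L4 α=1/2: [8588/45, 1111/9, 4933/45]
after L5 α=4/7: [16868/105, 2623/21, 8233/105]
after L6 α=7/8: [67583/840, 2561/84, 150823/840]
→ [80, 30, 180]


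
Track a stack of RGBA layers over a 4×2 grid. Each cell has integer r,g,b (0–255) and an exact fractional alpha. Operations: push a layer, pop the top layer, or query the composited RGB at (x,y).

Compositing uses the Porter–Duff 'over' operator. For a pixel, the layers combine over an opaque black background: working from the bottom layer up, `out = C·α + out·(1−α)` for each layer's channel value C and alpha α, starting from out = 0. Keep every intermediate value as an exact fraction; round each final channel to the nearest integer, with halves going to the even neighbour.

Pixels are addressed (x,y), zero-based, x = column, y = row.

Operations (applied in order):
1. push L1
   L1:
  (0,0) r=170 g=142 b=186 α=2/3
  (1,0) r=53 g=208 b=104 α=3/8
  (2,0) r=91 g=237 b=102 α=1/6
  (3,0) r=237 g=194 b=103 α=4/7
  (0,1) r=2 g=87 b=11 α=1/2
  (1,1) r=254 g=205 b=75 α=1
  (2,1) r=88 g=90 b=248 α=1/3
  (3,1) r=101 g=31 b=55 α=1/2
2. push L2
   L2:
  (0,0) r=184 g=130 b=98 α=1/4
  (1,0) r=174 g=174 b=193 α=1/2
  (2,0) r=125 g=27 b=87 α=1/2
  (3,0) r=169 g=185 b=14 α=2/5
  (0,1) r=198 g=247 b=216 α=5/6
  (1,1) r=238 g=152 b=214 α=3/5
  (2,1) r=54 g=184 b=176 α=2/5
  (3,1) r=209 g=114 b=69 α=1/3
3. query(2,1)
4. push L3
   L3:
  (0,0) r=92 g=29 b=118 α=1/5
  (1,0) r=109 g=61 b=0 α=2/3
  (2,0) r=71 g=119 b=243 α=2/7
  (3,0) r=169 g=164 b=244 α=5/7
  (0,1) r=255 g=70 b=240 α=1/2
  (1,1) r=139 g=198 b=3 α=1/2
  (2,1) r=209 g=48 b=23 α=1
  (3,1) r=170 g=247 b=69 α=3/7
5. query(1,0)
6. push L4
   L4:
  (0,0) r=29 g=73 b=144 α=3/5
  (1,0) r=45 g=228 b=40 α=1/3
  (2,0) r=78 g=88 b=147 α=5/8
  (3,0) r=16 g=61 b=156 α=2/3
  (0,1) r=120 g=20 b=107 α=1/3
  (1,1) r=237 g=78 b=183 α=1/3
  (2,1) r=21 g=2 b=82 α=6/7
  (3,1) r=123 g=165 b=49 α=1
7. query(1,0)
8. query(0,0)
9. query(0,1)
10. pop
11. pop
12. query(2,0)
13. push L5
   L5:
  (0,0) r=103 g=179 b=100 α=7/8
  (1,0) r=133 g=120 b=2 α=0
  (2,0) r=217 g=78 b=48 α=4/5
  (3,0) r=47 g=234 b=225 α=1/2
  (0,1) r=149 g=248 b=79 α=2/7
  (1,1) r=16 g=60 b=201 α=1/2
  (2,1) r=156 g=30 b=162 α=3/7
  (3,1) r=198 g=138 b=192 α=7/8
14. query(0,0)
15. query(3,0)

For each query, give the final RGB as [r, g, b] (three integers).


(2,1) stack=L1,L2; from [0,0,0]:
L1 α=1/3: [88/3, 30, 248/3]
L2 α=2/5: [196/5, 458/5, 120]
= [39, 92, 120]

(1,0) stack=L1,L2,L3; from [0,0,0]:
after L1 α=3/8: [159/8, 78, 39]
after L2 α=1/2: [1551/16, 126, 116]
after L3 α=2/3: [5039/48, 248/3, 116/3]
= [105, 83, 39]

query (1,0) [L1,L2,L3,L4] — begin 0,0,0
L1 α=3/8: [159/8, 78, 39]
L2 α=1/2: [1551/16, 126, 116]
L3 α=2/3: [5039/48, 248/3, 116/3]
L4 α=1/3: [6119/72, 1180/9, 352/9]
rounded: [85, 131, 39]

at x=0,y=0 over L1,L2,L3,L4:
+L1 (α=2/3) → [340/3, 284/3, 124]
+L2 (α=1/4) → [131, 207/2, 235/2]
+L3 (α=1/5) → [616/5, 443/5, 588/5]
+L4 (α=3/5) → [1667/25, 1981/25, 3336/25]
= [67, 79, 133]

query (0,1) [L1,L2,L3,L4] — begin 0,0,0
after L1 α=1/2: [1, 87/2, 11/2]
after L2 α=5/6: [991/6, 2557/12, 2171/12]
after L3 α=1/2: [2521/12, 3397/24, 5051/24]
after L4 α=1/3: [3241/18, 3637/36, 6335/36]
rounded: [180, 101, 176]

query (2,0) [L1,L2] — begin 0,0,0
+L1 (α=1/6) → [91/6, 79/2, 17]
+L2 (α=1/2) → [841/12, 133/4, 52]
= [70, 33, 52]

at x=0,y=0 over L1,L2,L5:
L1 α=2/3: [340/3, 284/3, 124]
L2 α=1/4: [131, 207/2, 235/2]
L5 α=7/8: [213/2, 2713/16, 1635/16]
= [106, 170, 102]

query (3,0) [L1,L2,L5] — begin 0,0,0
after L1 α=4/7: [948/7, 776/7, 412/7]
after L2 α=2/5: [1042/7, 4918/35, 1432/35]
after L5 α=1/2: [1371/14, 6554/35, 9307/70]
rounded: [98, 187, 133]


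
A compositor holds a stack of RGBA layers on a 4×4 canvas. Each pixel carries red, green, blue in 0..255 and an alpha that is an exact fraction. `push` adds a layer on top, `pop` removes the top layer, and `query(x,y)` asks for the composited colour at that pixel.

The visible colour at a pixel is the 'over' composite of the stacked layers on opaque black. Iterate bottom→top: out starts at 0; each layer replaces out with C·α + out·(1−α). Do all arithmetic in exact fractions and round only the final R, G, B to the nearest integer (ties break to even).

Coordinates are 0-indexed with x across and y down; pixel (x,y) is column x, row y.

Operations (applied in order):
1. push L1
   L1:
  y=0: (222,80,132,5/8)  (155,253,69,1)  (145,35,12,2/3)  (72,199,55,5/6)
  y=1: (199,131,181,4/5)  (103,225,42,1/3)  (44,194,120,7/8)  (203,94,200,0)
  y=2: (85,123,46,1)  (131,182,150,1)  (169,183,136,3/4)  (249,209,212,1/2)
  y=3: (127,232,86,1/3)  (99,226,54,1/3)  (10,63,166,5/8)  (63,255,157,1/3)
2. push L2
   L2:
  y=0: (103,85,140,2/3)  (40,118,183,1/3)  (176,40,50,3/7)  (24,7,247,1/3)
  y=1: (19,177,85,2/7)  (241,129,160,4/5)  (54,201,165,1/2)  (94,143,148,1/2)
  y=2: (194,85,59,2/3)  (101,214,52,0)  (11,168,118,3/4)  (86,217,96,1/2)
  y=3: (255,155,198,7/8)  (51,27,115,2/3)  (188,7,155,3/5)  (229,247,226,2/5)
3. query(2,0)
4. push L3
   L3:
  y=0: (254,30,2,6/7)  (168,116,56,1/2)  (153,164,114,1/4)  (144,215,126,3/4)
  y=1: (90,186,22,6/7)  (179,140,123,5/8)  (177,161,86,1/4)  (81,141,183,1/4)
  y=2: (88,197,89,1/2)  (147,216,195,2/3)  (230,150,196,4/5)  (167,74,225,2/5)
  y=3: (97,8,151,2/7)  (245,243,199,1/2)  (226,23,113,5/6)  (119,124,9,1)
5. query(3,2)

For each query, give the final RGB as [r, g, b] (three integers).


at x=2,y=0 over L1,L2:
after L1 α=2/3: [290/3, 70/3, 8]
after L2 α=3/7: [392/3, 640/21, 26]
= [131, 30, 26]

(3,2) stack=L1,L2,L3; from [0,0,0]:
L1 α=1/2: [249/2, 209/2, 106]
L2 α=1/2: [421/4, 643/4, 101]
L3 α=2/5: [2599/20, 2521/20, 753/5]
rounded: [130, 126, 151]


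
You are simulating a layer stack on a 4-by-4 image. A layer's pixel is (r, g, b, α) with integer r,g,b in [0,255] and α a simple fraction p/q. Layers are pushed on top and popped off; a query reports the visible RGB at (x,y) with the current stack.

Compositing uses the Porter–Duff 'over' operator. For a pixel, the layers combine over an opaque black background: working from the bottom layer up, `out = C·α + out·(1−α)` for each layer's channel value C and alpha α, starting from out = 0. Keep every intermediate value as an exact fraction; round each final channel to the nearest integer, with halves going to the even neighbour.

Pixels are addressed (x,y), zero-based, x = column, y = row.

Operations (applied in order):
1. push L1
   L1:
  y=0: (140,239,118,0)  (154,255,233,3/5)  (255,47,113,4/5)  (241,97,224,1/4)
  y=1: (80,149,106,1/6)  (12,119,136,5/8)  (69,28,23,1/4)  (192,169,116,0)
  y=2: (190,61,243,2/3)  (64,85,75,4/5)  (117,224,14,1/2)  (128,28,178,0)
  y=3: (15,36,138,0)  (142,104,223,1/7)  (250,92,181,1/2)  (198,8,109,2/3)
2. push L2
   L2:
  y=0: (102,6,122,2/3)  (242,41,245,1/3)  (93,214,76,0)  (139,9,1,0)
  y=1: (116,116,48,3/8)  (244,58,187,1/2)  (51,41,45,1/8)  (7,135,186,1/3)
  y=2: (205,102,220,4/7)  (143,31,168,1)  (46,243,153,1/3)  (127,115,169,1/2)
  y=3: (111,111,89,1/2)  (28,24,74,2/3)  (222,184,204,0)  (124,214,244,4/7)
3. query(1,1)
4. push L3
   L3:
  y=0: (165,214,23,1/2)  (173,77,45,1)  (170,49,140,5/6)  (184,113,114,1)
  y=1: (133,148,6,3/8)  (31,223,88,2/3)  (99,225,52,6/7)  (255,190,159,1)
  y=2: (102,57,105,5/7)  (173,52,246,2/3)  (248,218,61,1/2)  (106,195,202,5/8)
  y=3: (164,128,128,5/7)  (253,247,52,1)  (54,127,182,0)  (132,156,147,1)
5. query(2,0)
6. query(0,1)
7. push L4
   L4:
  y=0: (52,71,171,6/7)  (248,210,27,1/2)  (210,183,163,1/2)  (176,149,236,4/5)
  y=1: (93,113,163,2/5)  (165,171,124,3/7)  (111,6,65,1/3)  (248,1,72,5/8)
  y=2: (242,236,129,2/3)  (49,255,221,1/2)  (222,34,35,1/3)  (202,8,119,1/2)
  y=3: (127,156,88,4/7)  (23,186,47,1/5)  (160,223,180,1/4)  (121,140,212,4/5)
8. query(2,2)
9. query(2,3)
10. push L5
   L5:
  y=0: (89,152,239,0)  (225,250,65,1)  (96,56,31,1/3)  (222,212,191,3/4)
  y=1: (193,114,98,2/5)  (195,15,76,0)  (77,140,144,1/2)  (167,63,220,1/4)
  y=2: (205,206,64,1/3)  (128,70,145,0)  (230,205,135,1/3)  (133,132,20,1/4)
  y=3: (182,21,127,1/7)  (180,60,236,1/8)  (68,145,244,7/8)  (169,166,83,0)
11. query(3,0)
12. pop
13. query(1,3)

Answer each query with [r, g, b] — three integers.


(1,1) stack=L1,L2; from [0,0,0]:
+L1 (α=5/8) → [15/2, 595/8, 85]
+L2 (α=1/2) → [503/4, 1059/16, 136]
→ [126, 66, 136]

query (2,0) [L1,L2,L3] — begin 0,0,0
after L1 α=4/5: [204, 188/5, 452/5]
after L2 α=0: [204, 188/5, 452/5]
after L3 α=5/6: [527/3, 471/10, 1976/15]
rounded: [176, 47, 132]

(0,1) stack=L1,L2,L3; from [0,0,0]:
L1 α=1/6: [40/3, 149/6, 53/3]
L2 α=3/8: [311/6, 2833/48, 697/24]
L3 α=3/8: [3949/48, 35477/384, 3917/192]
rounded: [82, 92, 20]

(2,2) stack=L1,L2,L3,L4; from [0,0,0]:
+L1 (α=1/2) → [117/2, 112, 7]
+L2 (α=1/3) → [163/3, 467/3, 167/3]
+L3 (α=1/2) → [907/6, 1121/6, 175/3]
+L4 (α=1/3) → [1573/9, 1223/9, 455/9]
→ [175, 136, 51]

query (2,3) [L1,L2,L3,L4] — begin 0,0,0
L1 α=1/2: [125, 46, 181/2]
L2 α=0: [125, 46, 181/2]
L3 α=0: [125, 46, 181/2]
L4 α=1/4: [535/4, 361/4, 903/8]
= [134, 90, 113]

at x=3,y=0 over L1,L2,L3,L4,L5:
L1 α=1/4: [241/4, 97/4, 56]
L2 α=0: [241/4, 97/4, 56]
L3 α=1: [184, 113, 114]
L4 α=4/5: [888/5, 709/5, 1058/5]
L5 α=3/4: [2109/10, 3889/20, 3923/20]
rounded: [211, 194, 196]

(1,3) stack=L1,L2,L3,L4; from [0,0,0]:
after L1 α=1/7: [142/7, 104/7, 223/7]
after L2 α=2/3: [178/7, 440/21, 1259/21]
after L3 α=1: [253, 247, 52]
after L4 α=1/5: [207, 1174/5, 51]
= [207, 235, 51]


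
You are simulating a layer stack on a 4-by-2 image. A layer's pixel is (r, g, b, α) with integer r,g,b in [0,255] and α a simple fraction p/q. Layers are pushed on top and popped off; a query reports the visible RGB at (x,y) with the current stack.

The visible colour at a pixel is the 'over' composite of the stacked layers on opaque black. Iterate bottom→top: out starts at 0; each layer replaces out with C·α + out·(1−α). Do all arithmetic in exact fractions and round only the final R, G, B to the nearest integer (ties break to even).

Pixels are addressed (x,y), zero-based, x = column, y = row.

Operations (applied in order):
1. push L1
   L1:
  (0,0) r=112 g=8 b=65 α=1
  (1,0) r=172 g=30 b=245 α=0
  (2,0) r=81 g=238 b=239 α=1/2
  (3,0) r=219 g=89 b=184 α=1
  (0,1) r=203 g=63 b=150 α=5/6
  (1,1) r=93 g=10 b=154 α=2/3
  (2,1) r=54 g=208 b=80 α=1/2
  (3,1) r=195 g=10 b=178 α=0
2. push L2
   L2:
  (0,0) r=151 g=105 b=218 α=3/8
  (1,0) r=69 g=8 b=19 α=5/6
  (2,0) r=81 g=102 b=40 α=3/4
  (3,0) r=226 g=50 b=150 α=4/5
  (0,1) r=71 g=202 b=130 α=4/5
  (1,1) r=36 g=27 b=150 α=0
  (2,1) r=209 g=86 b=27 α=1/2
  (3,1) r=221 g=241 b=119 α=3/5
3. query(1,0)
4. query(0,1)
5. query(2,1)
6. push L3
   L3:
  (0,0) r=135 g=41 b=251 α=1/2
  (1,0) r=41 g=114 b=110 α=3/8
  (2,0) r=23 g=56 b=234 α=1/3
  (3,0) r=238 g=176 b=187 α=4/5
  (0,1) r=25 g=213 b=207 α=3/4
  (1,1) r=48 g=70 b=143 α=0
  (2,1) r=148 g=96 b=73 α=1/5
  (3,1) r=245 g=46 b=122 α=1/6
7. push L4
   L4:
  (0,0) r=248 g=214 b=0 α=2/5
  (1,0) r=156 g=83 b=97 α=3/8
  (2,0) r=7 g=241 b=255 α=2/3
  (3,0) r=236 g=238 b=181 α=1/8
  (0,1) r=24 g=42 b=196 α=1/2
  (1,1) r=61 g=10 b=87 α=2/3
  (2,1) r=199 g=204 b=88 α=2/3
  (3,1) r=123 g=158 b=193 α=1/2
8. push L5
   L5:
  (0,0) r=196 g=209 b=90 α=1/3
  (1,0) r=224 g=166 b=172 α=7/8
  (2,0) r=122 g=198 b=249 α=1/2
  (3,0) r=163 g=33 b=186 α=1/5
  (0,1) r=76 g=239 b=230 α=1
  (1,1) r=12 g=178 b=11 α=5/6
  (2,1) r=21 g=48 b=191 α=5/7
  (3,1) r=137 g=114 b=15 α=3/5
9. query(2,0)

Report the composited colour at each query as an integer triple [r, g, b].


at x=1,y=0 over L1,L2:
+L1 (α=0) → [0, 0, 0]
+L2 (α=5/6) → [115/2, 20/3, 95/6]
= [58, 7, 16]

at x=0,y=1 over L1,L2:
+L1 (α=5/6) → [1015/6, 105/2, 125]
+L2 (α=4/5) → [2719/30, 1721/10, 129]
= [91, 172, 129]

(2,1) stack=L1,L2; from [0,0,0]:
+L1 (α=1/2) → [27, 104, 40]
+L2 (α=1/2) → [118, 95, 67/2]
rounded: [118, 95, 34]

(2,0) stack=L1,L2,L3,L4,L5; from [0,0,0]:
L1 α=1/2: [81/2, 119, 239/2]
L2 α=3/4: [567/8, 425/4, 479/8]
L3 α=1/3: [659/12, 179/2, 1415/12]
L4 α=2/3: [827/36, 381/2, 7535/36]
L5 α=1/2: [5219/72, 777/4, 16499/72]
rounded: [72, 194, 229]


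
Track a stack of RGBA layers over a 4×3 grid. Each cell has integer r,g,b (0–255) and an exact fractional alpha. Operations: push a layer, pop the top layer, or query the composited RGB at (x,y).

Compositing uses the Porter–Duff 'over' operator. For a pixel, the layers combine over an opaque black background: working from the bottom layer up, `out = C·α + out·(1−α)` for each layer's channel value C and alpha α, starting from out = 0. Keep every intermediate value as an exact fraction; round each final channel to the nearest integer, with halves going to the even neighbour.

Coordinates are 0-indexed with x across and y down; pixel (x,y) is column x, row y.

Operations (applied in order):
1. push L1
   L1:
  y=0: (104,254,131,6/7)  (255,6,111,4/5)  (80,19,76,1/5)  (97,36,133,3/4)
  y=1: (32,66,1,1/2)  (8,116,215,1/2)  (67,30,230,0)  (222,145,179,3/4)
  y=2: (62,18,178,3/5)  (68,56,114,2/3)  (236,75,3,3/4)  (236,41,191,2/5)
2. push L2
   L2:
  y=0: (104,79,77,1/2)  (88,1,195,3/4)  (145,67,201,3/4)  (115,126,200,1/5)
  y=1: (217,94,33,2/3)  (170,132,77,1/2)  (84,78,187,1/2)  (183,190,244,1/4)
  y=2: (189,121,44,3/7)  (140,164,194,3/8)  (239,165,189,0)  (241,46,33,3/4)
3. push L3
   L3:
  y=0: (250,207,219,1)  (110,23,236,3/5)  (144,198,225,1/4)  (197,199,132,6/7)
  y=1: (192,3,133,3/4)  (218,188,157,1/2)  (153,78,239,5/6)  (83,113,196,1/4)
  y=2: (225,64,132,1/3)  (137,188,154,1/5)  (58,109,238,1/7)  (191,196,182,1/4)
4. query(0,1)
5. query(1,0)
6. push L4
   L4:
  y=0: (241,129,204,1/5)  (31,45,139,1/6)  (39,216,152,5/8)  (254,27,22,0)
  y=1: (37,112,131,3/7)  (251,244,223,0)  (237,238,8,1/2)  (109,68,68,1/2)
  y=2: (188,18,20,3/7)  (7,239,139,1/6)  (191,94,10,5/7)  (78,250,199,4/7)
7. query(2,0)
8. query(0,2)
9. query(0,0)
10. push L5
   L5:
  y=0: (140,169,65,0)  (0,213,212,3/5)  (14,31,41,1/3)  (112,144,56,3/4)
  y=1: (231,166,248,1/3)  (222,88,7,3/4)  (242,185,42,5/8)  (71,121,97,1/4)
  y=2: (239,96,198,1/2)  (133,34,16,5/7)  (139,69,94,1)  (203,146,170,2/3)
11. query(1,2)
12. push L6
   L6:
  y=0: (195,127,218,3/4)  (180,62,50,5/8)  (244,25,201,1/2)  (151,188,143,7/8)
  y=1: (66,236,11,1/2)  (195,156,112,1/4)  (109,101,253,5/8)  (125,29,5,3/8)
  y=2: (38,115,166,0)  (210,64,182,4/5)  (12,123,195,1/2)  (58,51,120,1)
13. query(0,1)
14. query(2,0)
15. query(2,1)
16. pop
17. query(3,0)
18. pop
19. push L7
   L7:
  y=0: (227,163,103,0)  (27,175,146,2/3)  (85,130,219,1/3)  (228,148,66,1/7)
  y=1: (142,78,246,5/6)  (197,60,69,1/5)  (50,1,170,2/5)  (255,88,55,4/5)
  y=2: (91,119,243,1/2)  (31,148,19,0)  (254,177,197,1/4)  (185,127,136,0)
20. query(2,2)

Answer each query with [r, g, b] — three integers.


at x=0,y=1 over L1,L2,L3:
after L1 α=1/2: [16, 33, 1/2]
after L2 α=2/3: [150, 221/3, 133/6]
after L3 α=3/4: [363/2, 62/3, 2527/24]
rounded: [182, 21, 105]

query (1,0) [L1,L2,L3] — begin 0,0,0
+L1 (α=4/5) → [204, 24/5, 444/5]
+L2 (α=3/4) → [117, 39/20, 3369/20]
+L3 (α=3/5) → [564/5, 729/50, 10449/50]
rounded: [113, 15, 209]

at x=2,y=0 over L1,L2,L3,L4:
after L1 α=1/5: [16, 19/5, 76/5]
after L2 α=3/4: [451/4, 256/5, 3091/20]
after L3 α=1/4: [1929/16, 879/10, 13773/80]
after L4 α=5/8: [8907/128, 13437/80, 102119/640]
= [70, 168, 160]

at x=0,y=2 over L1,L2,L3,L4:
L1 α=3/5: [186/5, 54/5, 534/5]
L2 α=3/7: [3579/35, 2031/35, 2796/35]
L3 α=1/3: [5011/35, 6302/105, 3404/35]
L4 α=3/7: [39784/245, 30878/735, 15716/245]
= [162, 42, 64]

at x=0,y=0 over L1,L2,L3,L4:
after L1 α=6/7: [624/7, 1524/7, 786/7]
after L2 α=1/2: [676/7, 2077/14, 1325/14]
after L3 α=1: [250, 207, 219]
after L4 α=1/5: [1241/5, 957/5, 216]
→ [248, 191, 216]

at x=1,y=2 over L1,L2,L3,L4,L5:
L1 α=2/3: [136/3, 112/3, 76]
L2 α=3/8: [485/6, 509/6, 481/4]
L3 α=1/5: [1381/15, 1582/15, 127]
L4 α=1/6: [701/9, 2299/18, 129]
L5 α=5/7: [7387/63, 547/9, 338/7]
rounded: [117, 61, 48]

query (0,1) [L1,L2,L3,L4,L5,L6] — begin 0,0,0
after L1 α=1/2: [16, 33, 1/2]
after L2 α=2/3: [150, 221/3, 133/6]
after L3 α=3/4: [363/2, 62/3, 2527/24]
after L4 α=3/7: [837/7, 1256/21, 4885/42]
after L5 α=1/3: [1097/7, 5998/63, 10093/63]
after L6 α=1/2: [1559/14, 10433/63, 5393/63]
rounded: [111, 166, 86]

(2,0) stack=L1,L2,L3,L4,L5,L6; from [0,0,0]:
+L1 (α=1/5) → [16, 19/5, 76/5]
+L2 (α=3/4) → [451/4, 256/5, 3091/20]
+L3 (α=1/4) → [1929/16, 879/10, 13773/80]
+L4 (α=5/8) → [8907/128, 13437/80, 102119/640]
+L5 (α=1/3) → [9803/192, 14677/120, 38413/320]
+L6 (α=1/2) → [56651/384, 17677/240, 102733/640]
rounded: [148, 74, 161]

at x=2,y=1 over L1,L2,L3,L4,L5,L6:
L1 α=0: [0, 0, 0]
L2 α=1/2: [42, 39, 187/2]
L3 α=5/6: [269/2, 143/2, 859/4]
L4 α=1/2: [743/4, 619/4, 891/8]
L5 α=5/8: [7069/32, 5557/32, 4353/64]
L6 α=5/8: [38647/256, 32831/256, 94019/512]
rounded: [151, 128, 184]

at x=3,y=0 over L1,L2,L3,L4,L5:
L1 α=3/4: [291/4, 27, 399/4]
L2 α=1/5: [406/5, 234/5, 599/5]
L3 α=6/7: [6316/35, 6204/35, 4559/35]
L4 α=0: [6316/35, 6204/35, 4559/35]
L5 α=3/4: [4519/35, 5331/35, 10439/140]
= [129, 152, 75]

(2,2) stack=L1,L2,L3,L4,L7; from [0,0,0]:
after L1 α=3/4: [177, 225/4, 9/4]
after L2 α=0: [177, 225/4, 9/4]
after L3 α=1/7: [160, 893/14, 503/14]
after L4 α=5/7: [1275/7, 4183/49, 853/49]
after L7 α=1/4: [5603/28, 10611/98, 3053/49]
= [200, 108, 62]


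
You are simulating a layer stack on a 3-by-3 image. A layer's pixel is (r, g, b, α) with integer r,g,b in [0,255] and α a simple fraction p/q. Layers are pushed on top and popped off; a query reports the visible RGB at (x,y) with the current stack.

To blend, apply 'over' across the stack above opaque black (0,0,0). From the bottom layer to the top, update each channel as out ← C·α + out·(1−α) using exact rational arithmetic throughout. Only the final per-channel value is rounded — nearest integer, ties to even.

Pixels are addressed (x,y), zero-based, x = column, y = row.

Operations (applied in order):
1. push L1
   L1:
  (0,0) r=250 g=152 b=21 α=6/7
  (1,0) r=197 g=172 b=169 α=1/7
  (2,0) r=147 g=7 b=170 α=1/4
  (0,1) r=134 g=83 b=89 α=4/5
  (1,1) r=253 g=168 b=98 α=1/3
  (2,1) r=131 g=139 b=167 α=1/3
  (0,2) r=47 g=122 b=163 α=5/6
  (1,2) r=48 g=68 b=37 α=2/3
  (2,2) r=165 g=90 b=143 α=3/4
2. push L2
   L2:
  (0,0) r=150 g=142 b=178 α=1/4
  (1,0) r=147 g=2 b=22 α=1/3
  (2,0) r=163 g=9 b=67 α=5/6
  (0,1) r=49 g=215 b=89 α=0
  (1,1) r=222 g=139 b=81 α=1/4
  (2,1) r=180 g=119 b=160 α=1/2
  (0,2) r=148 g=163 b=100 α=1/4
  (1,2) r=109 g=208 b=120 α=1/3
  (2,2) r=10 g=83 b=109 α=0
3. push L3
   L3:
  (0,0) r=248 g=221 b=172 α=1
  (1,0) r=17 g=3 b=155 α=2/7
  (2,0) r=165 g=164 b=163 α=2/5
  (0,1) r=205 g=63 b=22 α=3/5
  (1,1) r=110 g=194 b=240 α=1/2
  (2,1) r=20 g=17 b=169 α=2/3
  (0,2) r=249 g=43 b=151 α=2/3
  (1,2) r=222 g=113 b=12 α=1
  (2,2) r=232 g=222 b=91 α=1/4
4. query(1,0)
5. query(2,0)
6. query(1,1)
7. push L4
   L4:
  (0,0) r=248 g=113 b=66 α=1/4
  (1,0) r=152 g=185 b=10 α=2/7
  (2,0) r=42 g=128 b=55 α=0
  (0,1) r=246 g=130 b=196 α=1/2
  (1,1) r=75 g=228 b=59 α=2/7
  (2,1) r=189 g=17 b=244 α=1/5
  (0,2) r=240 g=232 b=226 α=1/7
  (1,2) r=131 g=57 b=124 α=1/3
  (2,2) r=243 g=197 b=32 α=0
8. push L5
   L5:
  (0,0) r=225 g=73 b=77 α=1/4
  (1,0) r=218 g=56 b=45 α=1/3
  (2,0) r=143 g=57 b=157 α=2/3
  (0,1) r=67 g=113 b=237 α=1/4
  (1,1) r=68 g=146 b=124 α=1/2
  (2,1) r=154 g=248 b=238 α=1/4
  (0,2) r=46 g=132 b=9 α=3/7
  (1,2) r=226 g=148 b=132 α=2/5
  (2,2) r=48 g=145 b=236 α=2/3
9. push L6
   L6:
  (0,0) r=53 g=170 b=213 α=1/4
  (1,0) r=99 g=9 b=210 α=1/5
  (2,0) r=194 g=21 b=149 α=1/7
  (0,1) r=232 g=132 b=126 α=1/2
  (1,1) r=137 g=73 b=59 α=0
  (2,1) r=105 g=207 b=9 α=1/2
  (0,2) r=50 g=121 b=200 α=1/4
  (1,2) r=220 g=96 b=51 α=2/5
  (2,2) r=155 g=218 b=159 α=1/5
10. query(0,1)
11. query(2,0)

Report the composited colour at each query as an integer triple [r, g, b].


query (1,0) [L1,L2,L3] — begin 0,0,0
+L1 (α=1/7) → [197/7, 172/7, 169/7]
+L2 (α=1/3) → [1423/21, 358/21, 164/7]
+L3 (α=2/7) → [7829/147, 1916/147, 2990/49]
rounded: [53, 13, 61]

(2,0) stack=L1,L2,L3; from [0,0,0]:
+L1 (α=1/4) → [147/4, 7/4, 85/2]
+L2 (α=5/6) → [3407/24, 187/24, 755/12]
+L3 (α=2/5) → [6047/40, 2811/40, 2059/20]
→ [151, 70, 103]

at x=1,y=1 over L1,L2,L3:
after L1 α=1/3: [253/3, 56, 98/3]
after L2 α=1/4: [475/4, 307/4, 179/4]
after L3 α=1/2: [915/8, 1083/8, 1139/8]
= [114, 135, 142]

at x=0,y=1 over L1,L2,L3,L4,L5,L6:
after L1 α=4/5: [536/5, 332/5, 356/5]
after L2 α=0: [536/5, 332/5, 356/5]
after L3 α=3/5: [4147/25, 1609/25, 1042/25]
after L4 α=1/2: [10297/50, 4859/50, 2971/25]
after L5 α=1/4: [34241/200, 20227/200, 7419/50]
after L6 α=1/2: [80641/400, 46627/400, 13719/100]
→ [202, 117, 137]

query (2,0) [L1,L2,L3,L4,L5,L6] — begin 0,0,0
+L1 (α=1/4) → [147/4, 7/4, 85/2]
+L2 (α=5/6) → [3407/24, 187/24, 755/12]
+L3 (α=2/5) → [6047/40, 2811/40, 2059/20]
+L4 (α=0) → [6047/40, 2811/40, 2059/20]
+L5 (α=2/3) → [5829/40, 2457/40, 8339/60]
+L6 (α=1/7) → [21367/140, 1113/20, 9829/70]
→ [153, 56, 140]


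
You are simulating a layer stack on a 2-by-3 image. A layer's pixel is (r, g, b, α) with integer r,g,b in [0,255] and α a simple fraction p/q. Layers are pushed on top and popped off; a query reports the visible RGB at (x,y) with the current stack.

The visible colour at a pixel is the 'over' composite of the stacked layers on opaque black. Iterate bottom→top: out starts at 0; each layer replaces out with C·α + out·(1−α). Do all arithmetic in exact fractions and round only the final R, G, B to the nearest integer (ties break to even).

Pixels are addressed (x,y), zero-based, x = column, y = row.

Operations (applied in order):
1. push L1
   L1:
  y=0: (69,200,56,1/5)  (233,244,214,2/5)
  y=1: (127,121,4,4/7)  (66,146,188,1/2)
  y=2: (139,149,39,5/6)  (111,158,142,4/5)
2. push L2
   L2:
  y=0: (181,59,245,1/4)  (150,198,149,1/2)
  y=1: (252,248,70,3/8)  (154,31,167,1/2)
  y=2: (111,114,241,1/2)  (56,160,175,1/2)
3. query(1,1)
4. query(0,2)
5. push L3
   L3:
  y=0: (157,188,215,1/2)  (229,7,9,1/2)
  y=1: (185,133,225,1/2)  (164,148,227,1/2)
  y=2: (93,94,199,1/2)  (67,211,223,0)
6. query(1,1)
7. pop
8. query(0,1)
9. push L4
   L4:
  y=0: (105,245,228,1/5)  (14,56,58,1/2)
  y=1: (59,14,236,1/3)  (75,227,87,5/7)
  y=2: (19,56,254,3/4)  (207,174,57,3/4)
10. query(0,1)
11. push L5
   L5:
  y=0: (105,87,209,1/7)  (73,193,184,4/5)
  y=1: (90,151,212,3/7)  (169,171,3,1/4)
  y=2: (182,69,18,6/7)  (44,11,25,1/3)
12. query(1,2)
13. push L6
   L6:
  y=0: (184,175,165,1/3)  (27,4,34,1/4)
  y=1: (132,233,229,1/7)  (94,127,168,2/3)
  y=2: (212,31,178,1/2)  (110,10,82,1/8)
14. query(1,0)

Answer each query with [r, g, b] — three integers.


query (1,1) [L1,L2] — begin 0,0,0
after L1 α=1/2: [33, 73, 94]
after L2 α=1/2: [187/2, 52, 261/2]
rounded: [94, 52, 130]

query (0,2) [L1,L2] — begin 0,0,0
after L1 α=5/6: [695/6, 745/6, 65/2]
after L2 α=1/2: [1361/12, 1429/12, 547/4]
→ [113, 119, 137]

at x=1,y=1 over L1,L2,L3:
after L1 α=1/2: [33, 73, 94]
after L2 α=1/2: [187/2, 52, 261/2]
after L3 α=1/2: [515/4, 100, 715/4]
→ [129, 100, 179]

(0,1) stack=L1,L2; from [0,0,0]:
L1 α=4/7: [508/7, 484/7, 16/7]
L2 α=3/8: [979/7, 1907/14, 775/28]
= [140, 136, 28]

query (0,1) [L1,L2,L4] — begin 0,0,0
L1 α=4/7: [508/7, 484/7, 16/7]
L2 α=3/8: [979/7, 1907/14, 775/28]
L4 α=1/3: [2371/21, 2005/21, 4079/42]
= [113, 95, 97]

at x=1,y=2 over L1,L2,L4,L5:
after L1 α=4/5: [444/5, 632/5, 568/5]
after L2 α=1/2: [362/5, 716/5, 1443/10]
after L4 α=3/4: [3467/20, 1663/10, 3153/40]
after L5 α=1/3: [3907/30, 1718/15, 3653/60]
rounded: [130, 115, 61]

at x=1,y=0 over L1,L2,L4,L5,L6:
L1 α=2/5: [466/5, 488/5, 428/5]
L2 α=1/2: [608/5, 739/5, 1173/10]
L4 α=1/2: [339/5, 1019/10, 1753/20]
L5 α=4/5: [1799/25, 8739/50, 16473/100]
L6 α=1/4: [1518/25, 26417/200, 52819/400]
→ [61, 132, 132]


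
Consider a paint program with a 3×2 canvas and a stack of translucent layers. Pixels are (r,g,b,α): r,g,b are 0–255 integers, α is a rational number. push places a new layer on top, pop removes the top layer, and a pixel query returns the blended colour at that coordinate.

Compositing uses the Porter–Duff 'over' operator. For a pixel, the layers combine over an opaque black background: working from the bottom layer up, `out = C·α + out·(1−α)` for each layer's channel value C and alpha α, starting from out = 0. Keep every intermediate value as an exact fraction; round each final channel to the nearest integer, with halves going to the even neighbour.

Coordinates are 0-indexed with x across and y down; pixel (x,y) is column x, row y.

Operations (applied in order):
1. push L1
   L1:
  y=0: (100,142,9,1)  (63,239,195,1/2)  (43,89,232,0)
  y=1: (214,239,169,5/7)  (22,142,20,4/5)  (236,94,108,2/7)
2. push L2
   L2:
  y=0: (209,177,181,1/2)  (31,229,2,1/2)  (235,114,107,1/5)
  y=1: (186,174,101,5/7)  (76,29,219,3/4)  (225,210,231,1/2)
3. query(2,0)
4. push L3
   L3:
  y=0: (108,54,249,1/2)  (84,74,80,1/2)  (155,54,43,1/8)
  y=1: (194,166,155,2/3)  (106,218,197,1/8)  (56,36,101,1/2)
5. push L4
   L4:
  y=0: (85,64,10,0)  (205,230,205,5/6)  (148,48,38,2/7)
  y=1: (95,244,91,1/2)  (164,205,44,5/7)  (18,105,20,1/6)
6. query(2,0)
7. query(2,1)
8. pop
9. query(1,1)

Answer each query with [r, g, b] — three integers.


at x=2,y=0 over L1,L2:
+L1 (α=0) → [0, 0, 0]
+L2 (α=1/5) → [47, 114/5, 107/5]
= [47, 23, 21]

(2,0) stack=L1,L2,L3,L4; from [0,0,0]:
after L1 α=0: [0, 0, 0]
after L2 α=1/5: [47, 114/5, 107/5]
after L3 α=1/8: [121/2, 267/10, 241/10]
after L4 α=2/7: [171/2, 459/14, 393/14]
= [86, 33, 28]

(2,1) stack=L1,L2,L3,L4; from [0,0,0]:
L1 α=2/7: [472/7, 188/7, 216/7]
L2 α=1/2: [2047/14, 829/7, 1833/14]
L3 α=1/2: [2831/28, 1081/14, 3247/28]
L4 α=1/6: [14659/168, 6875/84, 16795/168]
→ [87, 82, 100]

at x=1,y=1 over L1,L2,L3:
+L1 (α=4/5) → [88/5, 568/5, 16]
+L2 (α=3/4) → [307/5, 1003/20, 673/4]
+L3 (α=1/8) → [2679/40, 11381/160, 5499/32]
→ [67, 71, 172]


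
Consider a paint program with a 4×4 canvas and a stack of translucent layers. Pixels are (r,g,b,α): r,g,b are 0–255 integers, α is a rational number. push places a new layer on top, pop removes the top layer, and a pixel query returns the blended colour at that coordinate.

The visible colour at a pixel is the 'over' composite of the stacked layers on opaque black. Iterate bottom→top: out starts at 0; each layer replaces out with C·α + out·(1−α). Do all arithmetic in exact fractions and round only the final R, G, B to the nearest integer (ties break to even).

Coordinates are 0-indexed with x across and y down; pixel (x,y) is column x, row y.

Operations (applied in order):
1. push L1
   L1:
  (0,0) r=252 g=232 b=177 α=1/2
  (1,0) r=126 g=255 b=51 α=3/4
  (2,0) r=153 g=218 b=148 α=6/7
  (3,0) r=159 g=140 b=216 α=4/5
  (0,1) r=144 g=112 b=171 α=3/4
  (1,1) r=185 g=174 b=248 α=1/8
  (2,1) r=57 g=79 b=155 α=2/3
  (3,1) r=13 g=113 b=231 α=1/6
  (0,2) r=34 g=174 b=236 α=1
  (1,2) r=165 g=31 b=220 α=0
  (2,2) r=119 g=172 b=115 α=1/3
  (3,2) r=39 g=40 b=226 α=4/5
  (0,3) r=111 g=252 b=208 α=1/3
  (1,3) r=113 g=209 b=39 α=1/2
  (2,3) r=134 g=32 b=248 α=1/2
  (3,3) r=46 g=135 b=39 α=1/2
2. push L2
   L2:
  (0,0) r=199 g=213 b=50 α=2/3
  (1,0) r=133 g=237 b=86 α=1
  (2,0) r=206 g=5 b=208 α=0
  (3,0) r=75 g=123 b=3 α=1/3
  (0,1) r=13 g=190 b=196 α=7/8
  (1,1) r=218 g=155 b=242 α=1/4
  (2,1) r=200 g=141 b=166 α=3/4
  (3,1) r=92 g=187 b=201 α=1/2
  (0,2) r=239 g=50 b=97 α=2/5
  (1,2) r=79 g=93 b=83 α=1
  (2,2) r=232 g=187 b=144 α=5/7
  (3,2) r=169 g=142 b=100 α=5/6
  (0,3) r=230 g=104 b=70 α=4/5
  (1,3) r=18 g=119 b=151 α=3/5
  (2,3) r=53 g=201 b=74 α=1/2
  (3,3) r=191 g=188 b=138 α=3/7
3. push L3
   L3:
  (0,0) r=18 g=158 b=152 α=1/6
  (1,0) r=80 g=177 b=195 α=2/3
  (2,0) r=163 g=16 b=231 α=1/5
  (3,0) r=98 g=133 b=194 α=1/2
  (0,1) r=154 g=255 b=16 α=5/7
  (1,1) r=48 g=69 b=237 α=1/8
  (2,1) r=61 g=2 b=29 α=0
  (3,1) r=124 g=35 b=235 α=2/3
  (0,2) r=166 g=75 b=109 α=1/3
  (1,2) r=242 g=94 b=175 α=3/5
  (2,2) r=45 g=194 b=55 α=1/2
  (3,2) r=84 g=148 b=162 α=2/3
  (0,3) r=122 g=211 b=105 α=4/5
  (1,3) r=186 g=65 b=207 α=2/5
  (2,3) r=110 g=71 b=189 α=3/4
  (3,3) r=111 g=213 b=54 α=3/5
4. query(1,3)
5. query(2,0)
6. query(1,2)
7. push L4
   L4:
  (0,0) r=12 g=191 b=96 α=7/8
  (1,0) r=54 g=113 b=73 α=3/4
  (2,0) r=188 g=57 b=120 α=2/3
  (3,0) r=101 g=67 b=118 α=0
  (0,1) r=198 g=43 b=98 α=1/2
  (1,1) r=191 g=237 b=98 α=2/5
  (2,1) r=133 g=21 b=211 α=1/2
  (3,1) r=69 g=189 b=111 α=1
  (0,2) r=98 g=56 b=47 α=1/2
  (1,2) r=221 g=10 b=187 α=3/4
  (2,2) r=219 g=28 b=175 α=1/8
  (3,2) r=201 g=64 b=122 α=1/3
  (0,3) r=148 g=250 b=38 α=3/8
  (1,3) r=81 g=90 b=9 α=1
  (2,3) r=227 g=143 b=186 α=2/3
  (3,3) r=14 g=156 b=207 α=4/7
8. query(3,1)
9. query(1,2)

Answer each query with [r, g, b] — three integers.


at x=1,y=3 over L1,L2,L3:
after L1 α=1/2: [113/2, 209/2, 39/2]
after L2 α=3/5: [167/5, 566/5, 492/5]
after L3 α=2/5: [2361/25, 2348/25, 3546/25]
→ [94, 94, 142]

at x=2,y=0 over L1,L2,L3:
L1 α=6/7: [918/7, 1308/7, 888/7]
L2 α=0: [918/7, 1308/7, 888/7]
L3 α=1/5: [4813/35, 5344/35, 5169/35]
rounded: [138, 153, 148]

query (1,2) [L1,L2,L3] — begin 0,0,0
after L1 α=0: [0, 0, 0]
after L2 α=1: [79, 93, 83]
after L3 α=3/5: [884/5, 468/5, 691/5]
rounded: [177, 94, 138]

(3,1) stack=L1,L2,L3,L4; from [0,0,0]:
after L1 α=1/6: [13/6, 113/6, 77/2]
after L2 α=1/2: [565/12, 1235/12, 479/4]
after L3 α=2/3: [3541/36, 2075/36, 2359/12]
after L4 α=1: [69, 189, 111]
→ [69, 189, 111]

(1,2) stack=L1,L2,L3,L4; from [0,0,0]:
+L1 (α=0) → [0, 0, 0]
+L2 (α=1) → [79, 93, 83]
+L3 (α=3/5) → [884/5, 468/5, 691/5]
+L4 (α=3/4) → [4199/20, 309/10, 874/5]
= [210, 31, 175]


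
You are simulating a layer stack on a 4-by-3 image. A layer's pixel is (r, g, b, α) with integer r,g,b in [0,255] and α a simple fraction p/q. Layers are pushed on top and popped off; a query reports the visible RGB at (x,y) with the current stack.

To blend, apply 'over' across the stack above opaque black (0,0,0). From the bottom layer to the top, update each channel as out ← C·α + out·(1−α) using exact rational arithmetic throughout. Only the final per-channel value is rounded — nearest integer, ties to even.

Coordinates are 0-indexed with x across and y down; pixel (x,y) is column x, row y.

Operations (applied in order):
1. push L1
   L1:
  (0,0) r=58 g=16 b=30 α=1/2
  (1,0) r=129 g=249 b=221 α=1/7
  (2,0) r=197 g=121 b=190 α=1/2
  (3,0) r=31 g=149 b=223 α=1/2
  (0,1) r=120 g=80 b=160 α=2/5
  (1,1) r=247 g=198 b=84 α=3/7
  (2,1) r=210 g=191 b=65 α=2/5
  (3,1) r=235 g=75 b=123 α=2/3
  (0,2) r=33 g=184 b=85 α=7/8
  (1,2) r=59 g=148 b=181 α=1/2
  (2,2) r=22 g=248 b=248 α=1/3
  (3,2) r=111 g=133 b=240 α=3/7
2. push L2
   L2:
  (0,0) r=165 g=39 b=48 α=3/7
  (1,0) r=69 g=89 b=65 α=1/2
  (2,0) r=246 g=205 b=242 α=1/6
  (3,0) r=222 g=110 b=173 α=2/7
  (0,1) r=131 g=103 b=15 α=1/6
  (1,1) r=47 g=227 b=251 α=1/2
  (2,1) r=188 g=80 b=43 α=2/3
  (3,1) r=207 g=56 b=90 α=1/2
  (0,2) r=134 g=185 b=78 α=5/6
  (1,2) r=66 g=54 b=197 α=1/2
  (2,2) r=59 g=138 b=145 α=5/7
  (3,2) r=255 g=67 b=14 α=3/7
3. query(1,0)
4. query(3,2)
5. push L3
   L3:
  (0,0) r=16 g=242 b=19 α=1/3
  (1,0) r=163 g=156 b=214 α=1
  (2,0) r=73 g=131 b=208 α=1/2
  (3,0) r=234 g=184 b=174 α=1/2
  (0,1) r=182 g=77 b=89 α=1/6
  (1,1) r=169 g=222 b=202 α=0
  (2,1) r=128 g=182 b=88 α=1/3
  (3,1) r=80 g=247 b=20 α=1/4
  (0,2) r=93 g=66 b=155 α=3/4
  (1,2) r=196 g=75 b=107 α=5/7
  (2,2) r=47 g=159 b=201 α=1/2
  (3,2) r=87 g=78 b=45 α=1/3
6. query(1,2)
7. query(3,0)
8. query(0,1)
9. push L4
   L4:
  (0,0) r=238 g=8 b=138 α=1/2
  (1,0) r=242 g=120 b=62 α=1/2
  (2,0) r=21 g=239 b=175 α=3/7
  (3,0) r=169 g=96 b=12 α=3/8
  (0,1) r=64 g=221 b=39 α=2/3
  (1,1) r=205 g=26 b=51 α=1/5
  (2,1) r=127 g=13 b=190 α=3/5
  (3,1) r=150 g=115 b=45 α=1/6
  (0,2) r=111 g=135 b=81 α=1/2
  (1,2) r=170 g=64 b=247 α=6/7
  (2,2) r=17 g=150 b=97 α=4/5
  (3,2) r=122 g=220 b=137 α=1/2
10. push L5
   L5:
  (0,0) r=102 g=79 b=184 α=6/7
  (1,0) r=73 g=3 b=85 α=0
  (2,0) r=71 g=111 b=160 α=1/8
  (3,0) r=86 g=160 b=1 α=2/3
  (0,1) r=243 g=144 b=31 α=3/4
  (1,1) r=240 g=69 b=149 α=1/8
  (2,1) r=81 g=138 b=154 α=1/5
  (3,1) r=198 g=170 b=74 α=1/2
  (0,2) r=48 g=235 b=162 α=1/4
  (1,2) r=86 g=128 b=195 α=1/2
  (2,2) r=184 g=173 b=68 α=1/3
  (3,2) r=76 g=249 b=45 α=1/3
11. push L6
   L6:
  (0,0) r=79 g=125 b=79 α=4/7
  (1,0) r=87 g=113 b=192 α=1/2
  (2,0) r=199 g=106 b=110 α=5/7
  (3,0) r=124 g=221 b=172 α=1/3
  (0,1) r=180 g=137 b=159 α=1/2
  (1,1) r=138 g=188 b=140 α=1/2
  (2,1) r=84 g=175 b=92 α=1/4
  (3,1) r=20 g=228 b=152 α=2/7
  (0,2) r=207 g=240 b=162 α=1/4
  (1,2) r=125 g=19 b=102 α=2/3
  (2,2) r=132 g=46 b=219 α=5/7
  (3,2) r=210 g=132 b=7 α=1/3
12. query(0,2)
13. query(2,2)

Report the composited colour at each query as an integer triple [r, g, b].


query (1,0) [L1,L2] — begin 0,0,0
L1 α=1/7: [129/7, 249/7, 221/7]
L2 α=1/2: [306/7, 436/7, 338/7]
rounded: [44, 62, 48]

query (3,2) [L1,L2] — begin 0,0,0
L1 α=3/7: [333/7, 57, 720/7]
L2 α=3/7: [6687/49, 429/7, 3174/49]
→ [136, 61, 65]

(1,2) stack=L1,L2,L3; from [0,0,0]:
+L1 (α=1/2) → [59/2, 74, 181/2]
+L2 (α=1/2) → [191/4, 64, 575/4]
+L3 (α=5/7) → [2151/14, 503/7, 235/2]
= [154, 72, 118]

query (3,0) [L1,L2,L3] — begin 0,0,0
L1 α=1/2: [31/2, 149/2, 223/2]
L2 α=2/7: [149/2, 1185/14, 1807/14]
L3 α=1/2: [617/4, 3761/28, 4243/28]
= [154, 134, 152]

query (0,1) [L1,L2,L3] — begin 0,0,0
L1 α=2/5: [48, 32, 64]
L2 α=1/6: [371/6, 263/6, 335/6]
L3 α=1/6: [2947/36, 1777/36, 2209/36]
= [82, 49, 61]

(0,2) stack=L1,L2,L3,L4,L5,L6; from [0,0,0]:
+L1 (α=7/8) → [231/8, 161, 595/8]
+L2 (α=5/6) → [5591/48, 181, 3715/48]
+L3 (α=3/4) → [18983/192, 379/4, 26035/192]
+L4 (α=1/2) → [40295/384, 919/8, 41587/384]
+L5 (α=1/4) → [46439/512, 4637/32, 62323/512]
+L6 (α=1/4) → [245301/2048, 21591/128, 269913/2048]
rounded: [120, 169, 132]

(2,2) stack=L1,L2,L3,L4,L5,L6; from [0,0,0]:
+L1 (α=1/3) → [22/3, 248/3, 248/3]
+L2 (α=5/7) → [929/21, 2566/21, 2671/21]
+L3 (α=1/2) → [958/21, 5905/42, 3446/21]
+L4 (α=4/5) → [2386/105, 6221/42, 11594/105]
+L5 (α=1/3) → [24092/315, 9854/63, 30328/315]
+L6 (α=5/7) → [256084/2205, 34198/441, 405581/2205]
rounded: [116, 78, 184]
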